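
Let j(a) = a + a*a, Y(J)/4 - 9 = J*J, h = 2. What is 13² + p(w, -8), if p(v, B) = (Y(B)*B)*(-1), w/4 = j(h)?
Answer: 2505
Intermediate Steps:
Y(J) = 36 + 4*J² (Y(J) = 36 + 4*(J*J) = 36 + 4*J²)
j(a) = a + a²
w = 24 (w = 4*(2*(1 + 2)) = 4*(2*3) = 4*6 = 24)
p(v, B) = -B*(36 + 4*B²) (p(v, B) = ((36 + 4*B²)*B)*(-1) = (B*(36 + 4*B²))*(-1) = -B*(36 + 4*B²))
13² + p(w, -8) = 13² - 4*(-8)*(9 + (-8)²) = 169 - 4*(-8)*(9 + 64) = 169 - 4*(-8)*73 = 169 + 2336 = 2505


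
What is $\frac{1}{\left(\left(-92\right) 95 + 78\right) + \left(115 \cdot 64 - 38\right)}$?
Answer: $- \frac{1}{1340} \approx -0.00074627$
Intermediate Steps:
$\frac{1}{\left(\left(-92\right) 95 + 78\right) + \left(115 \cdot 64 - 38\right)} = \frac{1}{\left(-8740 + 78\right) + \left(7360 - 38\right)} = \frac{1}{-8662 + 7322} = \frac{1}{-1340} = - \frac{1}{1340}$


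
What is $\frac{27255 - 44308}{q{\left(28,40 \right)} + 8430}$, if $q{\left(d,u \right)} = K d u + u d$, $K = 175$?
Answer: $- \frac{17053}{205550} \approx -0.082963$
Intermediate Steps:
$q{\left(d,u \right)} = 176 d u$ ($q{\left(d,u \right)} = 175 d u + u d = 175 d u + d u = 176 d u$)
$\frac{27255 - 44308}{q{\left(28,40 \right)} + 8430} = \frac{27255 - 44308}{176 \cdot 28 \cdot 40 + 8430} = - \frac{17053}{197120 + 8430} = - \frac{17053}{205550}$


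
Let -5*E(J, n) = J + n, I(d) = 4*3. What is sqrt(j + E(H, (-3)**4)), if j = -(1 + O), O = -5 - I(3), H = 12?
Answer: I*sqrt(65)/5 ≈ 1.6125*I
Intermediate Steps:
I(d) = 12
O = -17 (O = -5 - 1*12 = -5 - 12 = -17)
E(J, n) = -J/5 - n/5 (E(J, n) = -(J + n)/5 = -J/5 - n/5)
j = 16 (j = -(1 - 17) = -1*(-16) = 16)
sqrt(j + E(H, (-3)**4)) = sqrt(16 + (-1/5*12 - 1/5*(-3)**4)) = sqrt(16 + (-12/5 - 1/5*81)) = sqrt(16 + (-12/5 - 81/5)) = sqrt(16 - 93/5) = sqrt(-13/5) = I*sqrt(65)/5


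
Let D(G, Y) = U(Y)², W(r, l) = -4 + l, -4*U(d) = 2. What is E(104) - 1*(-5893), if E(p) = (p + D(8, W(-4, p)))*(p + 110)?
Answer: 56405/2 ≈ 28203.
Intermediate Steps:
U(d) = -½ (U(d) = -¼*2 = -½)
D(G, Y) = ¼ (D(G, Y) = (-½)² = ¼)
E(p) = (110 + p)*(¼ + p) (E(p) = (p + ¼)*(p + 110) = (¼ + p)*(110 + p) = (110 + p)*(¼ + p))
E(104) - 1*(-5893) = (55/2 + 104² + (441/4)*104) - 1*(-5893) = (55/2 + 10816 + 11466) + 5893 = 44619/2 + 5893 = 56405/2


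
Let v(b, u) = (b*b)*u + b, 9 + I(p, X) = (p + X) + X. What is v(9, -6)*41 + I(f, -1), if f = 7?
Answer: -19561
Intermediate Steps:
I(p, X) = -9 + p + 2*X (I(p, X) = -9 + ((p + X) + X) = -9 + ((X + p) + X) = -9 + (p + 2*X) = -9 + p + 2*X)
v(b, u) = b + u*b**2 (v(b, u) = b**2*u + b = u*b**2 + b = b + u*b**2)
v(9, -6)*41 + I(f, -1) = (9*(1 + 9*(-6)))*41 + (-9 + 7 + 2*(-1)) = (9*(1 - 54))*41 + (-9 + 7 - 2) = (9*(-53))*41 - 4 = -477*41 - 4 = -19557 - 4 = -19561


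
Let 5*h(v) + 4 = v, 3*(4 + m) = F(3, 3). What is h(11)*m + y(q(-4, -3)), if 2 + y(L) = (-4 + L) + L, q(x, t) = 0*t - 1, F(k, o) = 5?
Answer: -169/15 ≈ -11.267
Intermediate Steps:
m = -7/3 (m = -4 + (⅓)*5 = -4 + 5/3 = -7/3 ≈ -2.3333)
q(x, t) = -1 (q(x, t) = 0 - 1 = -1)
y(L) = -6 + 2*L (y(L) = -2 + ((-4 + L) + L) = -2 + (-4 + 2*L) = -6 + 2*L)
h(v) = -⅘ + v/5
h(11)*m + y(q(-4, -3)) = (-⅘ + (⅕)*11)*(-7/3) + (-6 + 2*(-1)) = (-⅘ + 11/5)*(-7/3) + (-6 - 2) = (7/5)*(-7/3) - 8 = -49/15 - 8 = -169/15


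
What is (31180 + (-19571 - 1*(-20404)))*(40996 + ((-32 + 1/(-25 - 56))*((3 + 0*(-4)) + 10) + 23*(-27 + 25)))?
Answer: 11678488237/9 ≈ 1.2976e+9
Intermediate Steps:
(31180 + (-19571 - 1*(-20404)))*(40996 + ((-32 + 1/(-25 - 56))*((3 + 0*(-4)) + 10) + 23*(-27 + 25))) = (31180 + (-19571 + 20404))*(40996 + ((-32 + 1/(-81))*((3 + 0) + 10) + 23*(-2))) = (31180 + 833)*(40996 + ((-32 - 1/81)*(3 + 10) - 46)) = 32013*(40996 + (-2593/81*13 - 46)) = 32013*(40996 + (-33709/81 - 46)) = 32013*(40996 - 37435/81) = 32013*(3283241/81) = 11678488237/9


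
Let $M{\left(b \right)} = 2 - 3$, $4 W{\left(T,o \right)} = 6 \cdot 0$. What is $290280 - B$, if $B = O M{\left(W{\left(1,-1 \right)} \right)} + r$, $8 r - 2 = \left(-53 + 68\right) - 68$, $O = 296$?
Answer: $\frac{2324659}{8} \approx 2.9058 \cdot 10^{5}$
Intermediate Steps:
$W{\left(T,o \right)} = 0$ ($W{\left(T,o \right)} = \frac{6 \cdot 0}{4} = \frac{1}{4} \cdot 0 = 0$)
$r = - \frac{51}{8}$ ($r = \frac{1}{4} + \frac{\left(-53 + 68\right) - 68}{8} = \frac{1}{4} + \frac{15 - 68}{8} = \frac{1}{4} + \frac{1}{8} \left(-53\right) = \frac{1}{4} - \frac{53}{8} = - \frac{51}{8} \approx -6.375$)
$M{\left(b \right)} = -1$ ($M{\left(b \right)} = 2 - 3 = -1$)
$B = - \frac{2419}{8}$ ($B = 296 \left(-1\right) - \frac{51}{8} = -296 - \frac{51}{8} = - \frac{2419}{8} \approx -302.38$)
$290280 - B = 290280 - - \frac{2419}{8} = 290280 + \frac{2419}{8} = \frac{2324659}{8}$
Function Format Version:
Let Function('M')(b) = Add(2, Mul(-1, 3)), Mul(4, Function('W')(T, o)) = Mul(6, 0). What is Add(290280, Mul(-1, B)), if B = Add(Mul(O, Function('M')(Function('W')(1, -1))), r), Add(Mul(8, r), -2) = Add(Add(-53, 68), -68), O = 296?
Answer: Rational(2324659, 8) ≈ 2.9058e+5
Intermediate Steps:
Function('W')(T, o) = 0 (Function('W')(T, o) = Mul(Rational(1, 4), Mul(6, 0)) = Mul(Rational(1, 4), 0) = 0)
r = Rational(-51, 8) (r = Add(Rational(1, 4), Mul(Rational(1, 8), Add(Add(-53, 68), -68))) = Add(Rational(1, 4), Mul(Rational(1, 8), Add(15, -68))) = Add(Rational(1, 4), Mul(Rational(1, 8), -53)) = Add(Rational(1, 4), Rational(-53, 8)) = Rational(-51, 8) ≈ -6.3750)
Function('M')(b) = -1 (Function('M')(b) = Add(2, -3) = -1)
B = Rational(-2419, 8) (B = Add(Mul(296, -1), Rational(-51, 8)) = Add(-296, Rational(-51, 8)) = Rational(-2419, 8) ≈ -302.38)
Add(290280, Mul(-1, B)) = Add(290280, Mul(-1, Rational(-2419, 8))) = Add(290280, Rational(2419, 8)) = Rational(2324659, 8)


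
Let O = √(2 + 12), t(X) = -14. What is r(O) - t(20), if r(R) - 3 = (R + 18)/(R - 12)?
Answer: 198/13 - 3*√14/13 ≈ 14.367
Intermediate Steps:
O = √14 ≈ 3.7417
r(R) = 3 + (18 + R)/(-12 + R) (r(R) = 3 + (R + 18)/(R - 12) = 3 + (18 + R)/(-12 + R))
r(O) - t(20) = 2*(-9 + 2*√14)/(-12 + √14) - 1*(-14) = 2*(-9 + 2*√14)/(-12 + √14) + 14 = 14 + 2*(-9 + 2*√14)/(-12 + √14)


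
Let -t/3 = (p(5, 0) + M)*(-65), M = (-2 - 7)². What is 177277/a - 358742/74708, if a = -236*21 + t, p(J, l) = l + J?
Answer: 1125729016/110325039 ≈ 10.204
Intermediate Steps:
p(J, l) = J + l
M = 81 (M = (-9)² = 81)
t = 16770 (t = -3*((5 + 0) + 81)*(-65) = -3*(5 + 81)*(-65) = -258*(-65) = -3*(-5590) = 16770)
a = 11814 (a = -236*21 + 16770 = -4956 + 16770 = 11814)
177277/a - 358742/74708 = 177277/11814 - 358742/74708 = 177277*(1/11814) - 358742*1/74708 = 177277/11814 - 179371/37354 = 1125729016/110325039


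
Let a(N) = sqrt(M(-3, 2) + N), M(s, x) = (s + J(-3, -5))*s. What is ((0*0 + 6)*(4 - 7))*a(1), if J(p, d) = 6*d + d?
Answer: -18*sqrt(115) ≈ -193.03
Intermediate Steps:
J(p, d) = 7*d
M(s, x) = s*(-35 + s) (M(s, x) = (s + 7*(-5))*s = (s - 35)*s = (-35 + s)*s = s*(-35 + s))
a(N) = sqrt(114 + N) (a(N) = sqrt(-3*(-35 - 3) + N) = sqrt(-3*(-38) + N) = sqrt(114 + N))
((0*0 + 6)*(4 - 7))*a(1) = ((0*0 + 6)*(4 - 7))*sqrt(114 + 1) = ((0 + 6)*(-3))*sqrt(115) = (6*(-3))*sqrt(115) = -18*sqrt(115)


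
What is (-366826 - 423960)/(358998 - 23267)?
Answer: -34382/14597 ≈ -2.3554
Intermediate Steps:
(-366826 - 423960)/(358998 - 23267) = -790786/335731 = -790786*1/335731 = -34382/14597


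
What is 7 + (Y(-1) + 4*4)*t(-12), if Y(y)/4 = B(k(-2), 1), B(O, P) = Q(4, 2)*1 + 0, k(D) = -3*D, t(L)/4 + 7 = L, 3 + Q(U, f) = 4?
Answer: -1513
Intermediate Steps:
Q(U, f) = 1 (Q(U, f) = -3 + 4 = 1)
t(L) = -28 + 4*L
B(O, P) = 1 (B(O, P) = 1*1 + 0 = 1 + 0 = 1)
Y(y) = 4 (Y(y) = 4*1 = 4)
7 + (Y(-1) + 4*4)*t(-12) = 7 + (4 + 4*4)*(-28 + 4*(-12)) = 7 + (4 + 16)*(-28 - 48) = 7 + 20*(-76) = 7 - 1520 = -1513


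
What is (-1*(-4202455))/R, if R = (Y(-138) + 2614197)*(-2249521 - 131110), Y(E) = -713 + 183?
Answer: -4202455/6222176683877 ≈ -6.7540e-7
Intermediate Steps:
Y(E) = -530
R = -6222176683877 (R = (-530 + 2614197)*(-2249521 - 131110) = 2613667*(-2380631) = -6222176683877)
(-1*(-4202455))/R = -1*(-4202455)/(-6222176683877) = 4202455*(-1/6222176683877) = -4202455/6222176683877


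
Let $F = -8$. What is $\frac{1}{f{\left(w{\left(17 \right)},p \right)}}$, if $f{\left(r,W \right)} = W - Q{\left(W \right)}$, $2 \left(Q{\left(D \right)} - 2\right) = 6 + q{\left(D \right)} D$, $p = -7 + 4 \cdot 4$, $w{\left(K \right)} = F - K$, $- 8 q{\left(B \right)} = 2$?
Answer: $\frac{8}{41} \approx 0.19512$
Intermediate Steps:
$q{\left(B \right)} = - \frac{1}{4}$ ($q{\left(B \right)} = \left(- \frac{1}{8}\right) 2 = - \frac{1}{4}$)
$w{\left(K \right)} = -8 - K$
$p = 9$ ($p = -7 + 16 = 9$)
$Q{\left(D \right)} = 5 - \frac{D}{8}$ ($Q{\left(D \right)} = 2 + \frac{6 - \frac{D}{4}}{2} = 2 - \left(-3 + \frac{D}{8}\right) = 5 - \frac{D}{8}$)
$f{\left(r,W \right)} = -5 + \frac{9 W}{8}$ ($f{\left(r,W \right)} = W - \left(5 - \frac{W}{8}\right) = W + \left(-5 + \frac{W}{8}\right) = -5 + \frac{9 W}{8}$)
$\frac{1}{f{\left(w{\left(17 \right)},p \right)}} = \frac{1}{-5 + \frac{9}{8} \cdot 9} = \frac{1}{-5 + \frac{81}{8}} = \frac{1}{\frac{41}{8}} = \frac{8}{41}$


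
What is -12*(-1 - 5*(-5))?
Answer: -288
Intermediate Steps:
-12*(-1 - 5*(-5)) = -12*(-1 + 25) = -12*24 = -288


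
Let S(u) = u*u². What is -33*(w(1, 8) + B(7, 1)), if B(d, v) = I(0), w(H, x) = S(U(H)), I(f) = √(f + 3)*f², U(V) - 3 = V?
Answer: -2112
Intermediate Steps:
U(V) = 3 + V
S(u) = u³
I(f) = f²*√(3 + f) (I(f) = √(3 + f)*f² = f²*√(3 + f))
w(H, x) = (3 + H)³
B(d, v) = 0 (B(d, v) = 0²*√(3 + 0) = 0*√3 = 0)
-33*(w(1, 8) + B(7, 1)) = -33*((3 + 1)³ + 0) = -33*(4³ + 0) = -33*(64 + 0) = -33*64 = -2112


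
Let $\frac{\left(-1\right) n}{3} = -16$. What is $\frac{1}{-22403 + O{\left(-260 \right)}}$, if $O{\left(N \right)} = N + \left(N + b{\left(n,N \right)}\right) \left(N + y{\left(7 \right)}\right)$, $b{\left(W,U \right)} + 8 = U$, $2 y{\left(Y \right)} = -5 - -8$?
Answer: $\frac{1}{113825} \approx 8.7854 \cdot 10^{-6}$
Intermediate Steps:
$n = 48$ ($n = \left(-3\right) \left(-16\right) = 48$)
$y{\left(Y \right)} = \frac{3}{2}$ ($y{\left(Y \right)} = \frac{-5 - -8}{2} = \frac{-5 + 8}{2} = \frac{1}{2} \cdot 3 = \frac{3}{2}$)
$b{\left(W,U \right)} = -8 + U$
$O{\left(N \right)} = N + \left(-8 + 2 N\right) \left(\frac{3}{2} + N\right)$ ($O{\left(N \right)} = N + \left(N + \left(-8 + N\right)\right) \left(N + \frac{3}{2}\right) = N + \left(-8 + 2 N\right) \left(\frac{3}{2} + N\right)$)
$\frac{1}{-22403 + O{\left(-260 \right)}} = \frac{1}{-22403 - \left(-1028 - 135200\right)} = \frac{1}{-22403 + \left(-12 + 1040 + 2 \cdot 67600\right)} = \frac{1}{-22403 + \left(-12 + 1040 + 135200\right)} = \frac{1}{-22403 + 136228} = \frac{1}{113825}$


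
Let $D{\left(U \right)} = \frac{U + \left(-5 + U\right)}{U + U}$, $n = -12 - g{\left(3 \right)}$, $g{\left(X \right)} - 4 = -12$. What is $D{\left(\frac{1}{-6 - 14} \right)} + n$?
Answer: $47$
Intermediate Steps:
$g{\left(X \right)} = -8$ ($g{\left(X \right)} = 4 - 12 = -8$)
$n = -4$ ($n = -12 - -8 = -12 + 8 = -4$)
$D{\left(U \right)} = \frac{-5 + 2 U}{2 U}$
$D{\left(\frac{1}{-6 - 14} \right)} + n = \frac{- \frac{5}{2} + \frac{1}{-6 - 14}}{\frac{1}{-6 - 14}} - 4 = \frac{- \frac{5}{2} + \frac{1}{-20}}{\frac{1}{-20}} - 4 = \frac{- \frac{5}{2} - \frac{1}{20}}{- \frac{1}{20}} - 4 = \left(-20\right) \left(- \frac{51}{20}\right) - 4 = 51 - 4 = 47$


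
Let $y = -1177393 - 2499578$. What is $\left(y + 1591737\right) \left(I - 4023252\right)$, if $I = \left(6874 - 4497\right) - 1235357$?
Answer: $10960473678288$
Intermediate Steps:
$y = -3676971$
$I = -1232980$ ($I = 2377 - 1235357 = -1232980$)
$\left(y + 1591737\right) \left(I - 4023252\right) = \left(-3676971 + 1591737\right) \left(-1232980 - 4023252\right) = \left(-2085234\right) \left(-5256232\right) = 10960473678288$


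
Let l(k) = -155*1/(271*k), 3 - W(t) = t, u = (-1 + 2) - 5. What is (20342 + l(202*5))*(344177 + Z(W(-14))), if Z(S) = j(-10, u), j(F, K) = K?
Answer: 383257882331809/54742 ≈ 7.0012e+9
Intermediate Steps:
u = -4 (u = 1 - 5 = -4)
W(t) = 3 - t
l(k) = -155/(271*k)
Z(S) = -4
(20342 + l(202*5))*(344177 + Z(W(-14))) = (20342 - 155/(271*(202*5)))*(344177 - 4) = (20342 - 155/271/1010)*344173 = (20342 - 155/271*1/1010)*344173 = (20342 - 31/54742)*344173 = (1113561733/54742)*344173 = 383257882331809/54742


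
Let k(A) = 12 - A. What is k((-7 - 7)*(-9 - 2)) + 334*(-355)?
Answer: -118712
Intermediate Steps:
k((-7 - 7)*(-9 - 2)) + 334*(-355) = (12 - (-7 - 7)*(-9 - 2)) + 334*(-355) = (12 - (-14)*(-11)) - 118570 = (12 - 1*154) - 118570 = (12 - 154) - 118570 = -142 - 118570 = -118712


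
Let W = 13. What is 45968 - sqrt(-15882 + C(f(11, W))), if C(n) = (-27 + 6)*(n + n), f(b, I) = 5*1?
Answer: 45968 - 6*I*sqrt(447) ≈ 45968.0 - 126.85*I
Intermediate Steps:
f(b, I) = 5
C(n) = -42*n
45968 - sqrt(-15882 + C(f(11, W))) = 45968 - sqrt(-15882 - 42*5) = 45968 - sqrt(-15882 - 210) = 45968 - sqrt(-16092) = 45968 - 6*I*sqrt(447)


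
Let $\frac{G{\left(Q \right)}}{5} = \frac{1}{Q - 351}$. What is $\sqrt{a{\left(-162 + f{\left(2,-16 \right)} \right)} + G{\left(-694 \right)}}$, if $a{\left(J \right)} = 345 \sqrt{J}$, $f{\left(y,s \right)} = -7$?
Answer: $\frac{\sqrt{-209 + 195909285 i}}{209} \approx 47.355 + 47.355 i$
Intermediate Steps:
$G{\left(Q \right)} = \frac{5}{-351 + Q}$ ($G{\left(Q \right)} = \frac{5}{Q - 351} = \frac{5}{-351 + Q}$)
$\sqrt{a{\left(-162 + f{\left(2,-16 \right)} \right)} + G{\left(-694 \right)}} = \sqrt{345 \sqrt{-162 - 7} + \frac{5}{-351 - 694}} = \sqrt{345 \sqrt{-169} + \frac{5}{-1045}} = \sqrt{345 \cdot 13 i + 5 \left(- \frac{1}{1045}\right)} = \sqrt{4485 i - \frac{1}{209}} = \sqrt{- \frac{1}{209} + 4485 i}$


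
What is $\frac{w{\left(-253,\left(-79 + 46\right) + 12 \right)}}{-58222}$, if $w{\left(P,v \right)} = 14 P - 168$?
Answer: $\frac{1855}{29111} \approx 0.063722$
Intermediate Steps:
$w{\left(P,v \right)} = -168 + 14 P$
$\frac{w{\left(-253,\left(-79 + 46\right) + 12 \right)}}{-58222} = \frac{-168 + 14 \left(-253\right)}{-58222} = \left(-168 - 3542\right) \left(- \frac{1}{58222}\right) = \left(-3710\right) \left(- \frac{1}{58222}\right) = \frac{1855}{29111}$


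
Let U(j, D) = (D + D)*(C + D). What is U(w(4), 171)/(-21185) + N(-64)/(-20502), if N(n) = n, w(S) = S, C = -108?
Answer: -11588954/11429865 ≈ -1.0139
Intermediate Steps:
U(j, D) = 2*D*(-108 + D) (U(j, D) = (D + D)*(-108 + D) = (2*D)*(-108 + D) = 2*D*(-108 + D))
U(w(4), 171)/(-21185) + N(-64)/(-20502) = (2*171*(-108 + 171))/(-21185) - 64/(-20502) = (2*171*63)*(-1/21185) - 64*(-1/20502) = 21546*(-1/21185) + 32/10251 = -1134/1115 + 32/10251 = -11588954/11429865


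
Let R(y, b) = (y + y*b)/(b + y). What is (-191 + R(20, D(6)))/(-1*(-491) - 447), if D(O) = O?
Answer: -2413/572 ≈ -4.2185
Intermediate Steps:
R(y, b) = (y + b*y)/(b + y)
(-191 + R(20, D(6)))/(-1*(-491) - 447) = (-191 + 20*(1 + 6)/(6 + 20))/(-1*(-491) - 447) = (-191 + 20*7/26)/(491 - 447) = (-191 + 20*(1/26)*7)/44 = (-191 + 70/13)*(1/44) = -2413/13*1/44 = -2413/572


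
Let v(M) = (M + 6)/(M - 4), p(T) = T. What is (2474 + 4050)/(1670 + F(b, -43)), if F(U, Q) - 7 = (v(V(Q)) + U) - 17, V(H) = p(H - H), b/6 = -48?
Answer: 13048/2741 ≈ 4.7603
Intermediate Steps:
b = -288 (b = 6*(-48) = -288)
V(H) = 0 (V(H) = H - H = 0)
v(M) = (6 + M)/(-4 + M)
F(U, Q) = -23/2 + U (F(U, Q) = 7 + (((6 + 0)/(-4 + 0) + U) - 17) = 7 + ((6/(-4) + U) - 17) = 7 + ((-¼*6 + U) - 17) = 7 + ((-3/2 + U) - 17) = 7 + (-37/2 + U) = -23/2 + U)
(2474 + 4050)/(1670 + F(b, -43)) = (2474 + 4050)/(1670 + (-23/2 - 288)) = 6524/(1670 - 599/2) = 6524/(2741/2) = 6524*(2/2741) = 13048/2741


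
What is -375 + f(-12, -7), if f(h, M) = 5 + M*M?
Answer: -321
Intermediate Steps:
f(h, M) = 5 + M²
-375 + f(-12, -7) = -375 + (5 + (-7)²) = -375 + (5 + 49) = -375 + 54 = -321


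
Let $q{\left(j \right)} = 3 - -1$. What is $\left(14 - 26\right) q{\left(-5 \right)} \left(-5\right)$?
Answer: $240$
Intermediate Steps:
$q{\left(j \right)} = 4$ ($q{\left(j \right)} = 3 + 1 = 4$)
$\left(14 - 26\right) q{\left(-5 \right)} \left(-5\right) = \left(14 - 26\right) 4 \left(-5\right) = \left(-12\right) \left(-20\right) = 240$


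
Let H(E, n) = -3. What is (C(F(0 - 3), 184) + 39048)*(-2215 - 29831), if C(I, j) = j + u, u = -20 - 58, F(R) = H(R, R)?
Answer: -1254729084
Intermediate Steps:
F(R) = -3
u = -78
C(I, j) = -78 + j (C(I, j) = j - 78 = -78 + j)
(C(F(0 - 3), 184) + 39048)*(-2215 - 29831) = ((-78 + 184) + 39048)*(-2215 - 29831) = (106 + 39048)*(-32046) = 39154*(-32046) = -1254729084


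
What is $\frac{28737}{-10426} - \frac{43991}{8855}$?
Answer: $- \frac{713116301}{92322230} \approx -7.7242$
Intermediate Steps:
$\frac{28737}{-10426} - \frac{43991}{8855} = 28737 \left(- \frac{1}{10426}\right) - \frac{43991}{8855} = - \frac{28737}{10426} - \frac{43991}{8855} = - \frac{713116301}{92322230}$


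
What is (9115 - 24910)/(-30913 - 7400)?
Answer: 195/473 ≈ 0.41226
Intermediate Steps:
(9115 - 24910)/(-30913 - 7400) = -15795/(-38313) = -15795*(-1/38313) = 195/473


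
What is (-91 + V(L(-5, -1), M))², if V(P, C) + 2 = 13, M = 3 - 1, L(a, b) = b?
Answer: 6400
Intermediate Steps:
M = 2
V(P, C) = 11 (V(P, C) = -2 + 13 = 11)
(-91 + V(L(-5, -1), M))² = (-91 + 11)² = (-80)² = 6400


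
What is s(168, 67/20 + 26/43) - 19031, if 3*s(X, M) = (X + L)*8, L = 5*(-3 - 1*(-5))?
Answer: -55669/3 ≈ -18556.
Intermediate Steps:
L = 10 (L = 5*(-3 + 5) = 5*2 = 10)
s(X, M) = 80/3 + 8*X/3 (s(X, M) = ((X + 10)*8)/3 = ((10 + X)*8)/3 = (80 + 8*X)/3 = 80/3 + 8*X/3)
s(168, 67/20 + 26/43) - 19031 = (80/3 + (8/3)*168) - 19031 = (80/3 + 448) - 19031 = 1424/3 - 19031 = -55669/3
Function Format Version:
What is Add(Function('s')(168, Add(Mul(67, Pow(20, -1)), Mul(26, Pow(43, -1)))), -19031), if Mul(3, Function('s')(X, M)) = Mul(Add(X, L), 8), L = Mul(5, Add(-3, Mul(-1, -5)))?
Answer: Rational(-55669, 3) ≈ -18556.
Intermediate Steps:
L = 10 (L = Mul(5, Add(-3, 5)) = Mul(5, 2) = 10)
Function('s')(X, M) = Add(Rational(80, 3), Mul(Rational(8, 3), X)) (Function('s')(X, M) = Mul(Rational(1, 3), Mul(Add(X, 10), 8)) = Mul(Rational(1, 3), Mul(Add(10, X), 8)) = Mul(Rational(1, 3), Add(80, Mul(8, X))) = Add(Rational(80, 3), Mul(Rational(8, 3), X)))
Add(Function('s')(168, Add(Mul(67, Pow(20, -1)), Mul(26, Pow(43, -1)))), -19031) = Add(Add(Rational(80, 3), Mul(Rational(8, 3), 168)), -19031) = Add(Add(Rational(80, 3), 448), -19031) = Add(Rational(1424, 3), -19031) = Rational(-55669, 3)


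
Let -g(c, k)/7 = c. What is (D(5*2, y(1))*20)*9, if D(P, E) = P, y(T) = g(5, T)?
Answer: 1800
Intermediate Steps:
g(c, k) = -7*c
y(T) = -35 (y(T) = -7*5 = -35)
(D(5*2, y(1))*20)*9 = ((5*2)*20)*9 = (10*20)*9 = 200*9 = 1800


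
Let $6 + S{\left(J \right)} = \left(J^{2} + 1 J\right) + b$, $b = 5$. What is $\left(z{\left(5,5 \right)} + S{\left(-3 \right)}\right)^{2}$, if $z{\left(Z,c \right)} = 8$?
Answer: $169$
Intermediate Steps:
$S{\left(J \right)} = -1 + J + J^{2}$ ($S{\left(J \right)} = -6 + \left(\left(J^{2} + 1 J\right) + 5\right) = -6 + \left(\left(J^{2} + J\right) + 5\right) = -6 + \left(\left(J + J^{2}\right) + 5\right) = -6 + \left(5 + J + J^{2}\right) = -1 + J + J^{2}$)
$\left(z{\left(5,5 \right)} + S{\left(-3 \right)}\right)^{2} = \left(8 - \left(4 - 9\right)\right)^{2} = \left(8 - -5\right)^{2} = \left(8 + 5\right)^{2} = 13^{2} = 169$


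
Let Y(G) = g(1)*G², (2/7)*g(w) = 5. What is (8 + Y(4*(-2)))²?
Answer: 1272384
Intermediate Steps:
g(w) = 35/2 (g(w) = (7/2)*5 = 35/2)
Y(G) = 35*G²/2
(8 + Y(4*(-2)))² = (8 + 35*(4*(-2))²/2)² = (8 + (35/2)*(-8)²)² = (8 + (35/2)*64)² = (8 + 1120)² = 1128² = 1272384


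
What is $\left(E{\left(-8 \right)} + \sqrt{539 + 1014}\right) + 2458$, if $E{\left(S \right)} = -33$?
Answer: $2425 + \sqrt{1553} \approx 2464.4$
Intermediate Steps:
$\left(E{\left(-8 \right)} + \sqrt{539 + 1014}\right) + 2458 = \left(-33 + \sqrt{539 + 1014}\right) + 2458 = \left(-33 + \sqrt{1553}\right) + 2458 = 2425 + \sqrt{1553}$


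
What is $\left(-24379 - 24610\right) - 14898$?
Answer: $-63887$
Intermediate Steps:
$\left(-24379 - 24610\right) - 14898 = -48989 - 14898 = -63887$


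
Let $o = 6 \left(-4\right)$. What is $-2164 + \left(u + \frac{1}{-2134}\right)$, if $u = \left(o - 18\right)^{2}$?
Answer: $- \frac{853601}{2134} \approx -400.0$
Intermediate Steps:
$o = -24$
$u = 1764$ ($u = \left(-24 - 18\right)^{2} = \left(-42\right)^{2} = 1764$)
$-2164 + \left(u + \frac{1}{-2134}\right) = -2164 + \left(1764 + \frac{1}{-2134}\right) = -2164 + \left(1764 - \frac{1}{2134}\right) = -2164 + \frac{3764375}{2134} = - \frac{853601}{2134}$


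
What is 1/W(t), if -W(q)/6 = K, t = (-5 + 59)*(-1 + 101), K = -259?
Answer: 1/1554 ≈ 0.00064350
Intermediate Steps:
t = 5400 (t = 54*100 = 5400)
W(q) = 1554 (W(q) = -6*(-259) = 1554)
1/W(t) = 1/1554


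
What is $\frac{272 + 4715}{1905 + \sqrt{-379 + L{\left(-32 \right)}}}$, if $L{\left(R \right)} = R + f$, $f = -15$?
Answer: $\frac{3166745}{1209817} - \frac{4987 i \sqrt{426}}{3629451} \approx 2.6175 - 0.02836 i$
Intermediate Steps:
$L{\left(R \right)} = -15 + R$ ($L{\left(R \right)} = R - 15 = -15 + R$)
$\frac{272 + 4715}{1905 + \sqrt{-379 + L{\left(-32 \right)}}} = \frac{272 + 4715}{1905 + \sqrt{-379 - 47}} = \frac{4987}{1905 + \sqrt{-379 - 47}} = \frac{4987}{1905 + \sqrt{-426}} = \frac{4987}{1905 + i \sqrt{426}}$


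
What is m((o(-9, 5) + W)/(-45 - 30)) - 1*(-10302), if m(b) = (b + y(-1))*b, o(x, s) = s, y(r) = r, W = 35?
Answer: 2318134/225 ≈ 10303.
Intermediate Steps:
m(b) = b*(-1 + b) (m(b) = (b - 1)*b = (-1 + b)*b = b*(-1 + b))
m((o(-9, 5) + W)/(-45 - 30)) - 1*(-10302) = ((5 + 35)/(-45 - 30))*(-1 + (5 + 35)/(-45 - 30)) - 1*(-10302) = (40/(-75))*(-1 + 40/(-75)) + 10302 = (40*(-1/75))*(-1 + 40*(-1/75)) + 10302 = -8*(-1 - 8/15)/15 + 10302 = -8/15*(-23/15) + 10302 = 184/225 + 10302 = 2318134/225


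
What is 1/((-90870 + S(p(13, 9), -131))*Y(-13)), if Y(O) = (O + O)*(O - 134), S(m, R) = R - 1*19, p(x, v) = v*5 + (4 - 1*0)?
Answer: -1/347878440 ≈ -2.8746e-9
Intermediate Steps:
p(x, v) = 4 + 5*v (p(x, v) = 5*v + (4 + 0) = 5*v + 4 = 4 + 5*v)
S(m, R) = -19 + R (S(m, R) = R - 19 = -19 + R)
Y(O) = 2*O*(-134 + O) (Y(O) = (2*O)*(-134 + O) = 2*O*(-134 + O))
1/((-90870 + S(p(13, 9), -131))*Y(-13)) = 1/((-90870 + (-19 - 131))*((2*(-13)*(-134 - 13)))) = 1/((-90870 - 150)*((2*(-13)*(-147)))) = 1/(-91020*3822) = -1/91020*1/3822 = -1/347878440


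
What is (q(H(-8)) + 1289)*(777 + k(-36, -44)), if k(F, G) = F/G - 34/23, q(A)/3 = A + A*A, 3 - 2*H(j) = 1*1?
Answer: 254356130/253 ≈ 1.0054e+6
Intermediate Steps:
H(j) = 1 (H(j) = 3/2 - 1/2 = 1)
q(A) = 3*A + 3*A**2 (q(A) = 3*(A + A*A) = 3*(A + A**2) = 3*A + 3*A**2)
k(F, G) = -34/23 + F/G (k(F, G) = F/G - 34*1/23 = F/G - 34/23 = -34/23 + F/G)
(q(H(-8)) + 1289)*(777 + k(-36, -44)) = (3*1*(1 + 1) + 1289)*(777 + (-34/23 - 36/(-44))) = (3*1*2 + 1289)*(777 + (-34/23 - 36*(-1/44))) = (6 + 1289)*(777 + (-34/23 + 9/11)) = 1295*(777 - 167/253) = 1295*(196414/253) = 254356130/253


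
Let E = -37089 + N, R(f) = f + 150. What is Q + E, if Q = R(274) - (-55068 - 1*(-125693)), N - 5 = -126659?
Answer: -233944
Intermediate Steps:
N = -126654 (N = 5 - 126659 = -126654)
R(f) = 150 + f
E = -163743 (E = -37089 - 126654 = -163743)
Q = -70201 (Q = (150 + 274) - (-55068 - 1*(-125693)) = 424 - (-55068 + 125693) = 424 - 1*70625 = 424 - 70625 = -70201)
Q + E = -70201 - 163743 = -233944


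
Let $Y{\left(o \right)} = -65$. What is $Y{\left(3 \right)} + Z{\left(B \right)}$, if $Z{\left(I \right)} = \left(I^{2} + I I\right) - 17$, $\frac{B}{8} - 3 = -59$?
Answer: $401326$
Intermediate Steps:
$B = -448$ ($B = 24 + 8 \left(-59\right) = 24 - 472 = -448$)
$Z{\left(I \right)} = -17 + 2 I^{2}$ ($Z{\left(I \right)} = \left(I^{2} + I^{2}\right) - 17 = 2 I^{2} - 17 = -17 + 2 I^{2}$)
$Y{\left(3 \right)} + Z{\left(B \right)} = -65 - \left(17 - 2 \left(-448\right)^{2}\right) = -65 + \left(-17 + 2 \cdot 200704\right) = -65 + \left(-17 + 401408\right) = -65 + 401391 = 401326$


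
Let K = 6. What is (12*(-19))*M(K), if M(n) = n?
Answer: -1368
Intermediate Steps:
(12*(-19))*M(K) = (12*(-19))*6 = -228*6 = -1368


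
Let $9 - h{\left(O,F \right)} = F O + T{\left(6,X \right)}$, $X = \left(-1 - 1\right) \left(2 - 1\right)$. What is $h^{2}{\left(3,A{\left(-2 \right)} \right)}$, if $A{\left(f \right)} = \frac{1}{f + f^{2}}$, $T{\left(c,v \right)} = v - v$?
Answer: $\frac{225}{4} \approx 56.25$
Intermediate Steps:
$X = -2$ ($X = \left(-2\right) 1 = -2$)
$T{\left(c,v \right)} = 0$
$h{\left(O,F \right)} = 9 - F O$ ($h{\left(O,F \right)} = 9 - \left(F O + 0\right) = 9 - F O$)
$h^{2}{\left(3,A{\left(-2 \right)} \right)} = \left(9 - \frac{1}{\left(-2\right) \left(1 - 2\right)} 3\right)^{2} = \left(9 - - \frac{1}{2 \left(-1\right)} 3\right)^{2} = \left(9 - \left(- \frac{1}{2}\right) \left(-1\right) 3\right)^{2} = \left(9 - \frac{1}{2} \cdot 3\right)^{2} = \left(9 - \frac{3}{2}\right)^{2} = \left(\frac{15}{2}\right)^{2} = \frac{225}{4}$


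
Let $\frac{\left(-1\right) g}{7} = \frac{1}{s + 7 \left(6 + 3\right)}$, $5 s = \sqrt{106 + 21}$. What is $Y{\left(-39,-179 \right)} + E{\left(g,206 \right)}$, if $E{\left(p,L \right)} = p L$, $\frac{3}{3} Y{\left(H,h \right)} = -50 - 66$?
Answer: $- \frac{6883259}{49549} + \frac{3605 \sqrt{127}}{49549} \approx -138.1$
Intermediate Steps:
$Y{\left(H,h \right)} = -116$ ($Y{\left(H,h \right)} = -50 - 66 = -116$)
$s = \frac{\sqrt{127}}{5}$ ($s = \frac{\sqrt{106 + 21}}{5} = \frac{\sqrt{127}}{5} \approx 2.2539$)
$g = - \frac{7}{63 + \frac{\sqrt{127}}{5}}$ ($g = - \frac{7}{\frac{\sqrt{127}}{5} + 7 \left(6 + 3\right)} = - \frac{7}{\frac{\sqrt{127}}{5} + 7 \cdot 9} = - \frac{7}{\frac{\sqrt{127}}{5} + 63} = - \frac{7}{63 + \frac{\sqrt{127}}{5}} \approx -0.10727$)
$E{\left(p,L \right)} = L p$
$Y{\left(-39,-179 \right)} + E{\left(g,206 \right)} = -116 + 206 \left(- \frac{11025}{99098} + \frac{35 \sqrt{127}}{99098}\right) = -116 - \left(\frac{1135575}{49549} - \frac{3605 \sqrt{127}}{49549}\right) = - \frac{6883259}{49549} + \frac{3605 \sqrt{127}}{49549}$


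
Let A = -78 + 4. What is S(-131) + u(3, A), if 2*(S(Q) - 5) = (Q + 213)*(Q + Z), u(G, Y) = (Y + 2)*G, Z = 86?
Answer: -2056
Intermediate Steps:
A = -74
u(G, Y) = G*(2 + Y) (u(G, Y) = (2 + Y)*G = G*(2 + Y))
S(Q) = 5 + (86 + Q)*(213 + Q)/2 (S(Q) = 5 + ((Q + 213)*(Q + 86))/2 = 5 + ((213 + Q)*(86 + Q))/2 = 5 + ((86 + Q)*(213 + Q))/2 = 5 + (86 + Q)*(213 + Q)/2)
S(-131) + u(3, A) = (9164 + (1/2)*(-131)**2 + (299/2)*(-131)) + 3*(2 - 74) = (9164 + (1/2)*17161 - 39169/2) + 3*(-72) = (9164 + 17161/2 - 39169/2) - 216 = -1840 - 216 = -2056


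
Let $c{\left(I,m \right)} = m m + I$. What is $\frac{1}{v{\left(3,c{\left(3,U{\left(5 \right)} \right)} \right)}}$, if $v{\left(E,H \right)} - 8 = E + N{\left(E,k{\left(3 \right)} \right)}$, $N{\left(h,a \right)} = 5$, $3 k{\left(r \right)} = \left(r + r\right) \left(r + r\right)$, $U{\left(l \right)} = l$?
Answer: $\frac{1}{16} \approx 0.0625$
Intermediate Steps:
$k{\left(r \right)} = \frac{4 r^{2}}{3}$ ($k{\left(r \right)} = \frac{\left(r + r\right) \left(r + r\right)}{3} = \frac{2 r 2 r}{3} = \frac{4 r^{2}}{3}$)
$c{\left(I,m \right)} = I + m^{2}$ ($c{\left(I,m \right)} = m^{2} + I = I + m^{2}$)
$v{\left(E,H \right)} = 13 + E$ ($v{\left(E,H \right)} = 8 + \left(E + 5\right) = 8 + \left(5 + E\right) = 13 + E$)
$\frac{1}{v{\left(3,c{\left(3,U{\left(5 \right)} \right)} \right)}} = \frac{1}{13 + 3} = \frac{1}{16}$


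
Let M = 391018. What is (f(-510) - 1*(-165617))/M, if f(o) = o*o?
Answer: 425717/391018 ≈ 1.0887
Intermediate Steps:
f(o) = o²
(f(-510) - 1*(-165617))/M = ((-510)² - 1*(-165617))/391018 = (260100 + 165617)*(1/391018) = 425717*(1/391018) = 425717/391018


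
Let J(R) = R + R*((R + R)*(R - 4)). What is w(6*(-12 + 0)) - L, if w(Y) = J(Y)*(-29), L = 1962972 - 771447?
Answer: 21661635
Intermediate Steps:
J(R) = R + 2*R**2*(-4 + R) (J(R) = R + R*((2*R)*(-4 + R)) = R + R*(2*R*(-4 + R)) = R + 2*R**2*(-4 + R))
L = 1191525
w(Y) = -29*Y*(1 - 8*Y + 2*Y**2) (w(Y) = (Y*(1 - 8*Y + 2*Y**2))*(-29) = -29*Y*(1 - 8*Y + 2*Y**2))
w(6*(-12 + 0)) - L = 29*(6*(-12 + 0))*(-1 - 2*36*(-12 + 0)**2 + 8*(6*(-12 + 0))) - 1*1191525 = 29*(6*(-12))*(-1 - 2*(6*(-12))**2 + 8*(6*(-12))) - 1191525 = 29*(-72)*(-1 - 2*(-72)**2 + 8*(-72)) - 1191525 = 29*(-72)*(-1 - 2*5184 - 576) - 1191525 = 29*(-72)*(-1 - 10368 - 576) - 1191525 = 29*(-72)*(-10945) - 1191525 = 22853160 - 1191525 = 21661635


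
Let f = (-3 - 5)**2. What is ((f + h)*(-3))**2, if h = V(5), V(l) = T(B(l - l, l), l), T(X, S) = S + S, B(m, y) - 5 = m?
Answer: 49284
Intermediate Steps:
B(m, y) = 5 + m
T(X, S) = 2*S
V(l) = 2*l
h = 10 (h = 2*5 = 10)
f = 64 (f = (-8)**2 = 64)
((f + h)*(-3))**2 = ((64 + 10)*(-3))**2 = (74*(-3))**2 = (-222)**2 = 49284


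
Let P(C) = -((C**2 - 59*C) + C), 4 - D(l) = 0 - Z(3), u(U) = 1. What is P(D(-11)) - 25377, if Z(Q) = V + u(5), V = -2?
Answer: -25212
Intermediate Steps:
Z(Q) = -1 (Z(Q) = -2 + 1 = -1)
D(l) = 3 (D(l) = 4 - (0 - 1*(-1)) = 4 - (0 + 1) = 4 - 1*1 = 4 - 1 = 3)
P(C) = -C**2 + 58*C (P(C) = -(C**2 - 58*C) = -C**2 + 58*C)
P(D(-11)) - 25377 = 3*(58 - 1*3) - 25377 = 3*(58 - 3) - 25377 = 3*55 - 25377 = 165 - 25377 = -25212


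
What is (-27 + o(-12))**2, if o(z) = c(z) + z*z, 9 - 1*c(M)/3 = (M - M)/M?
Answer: 20736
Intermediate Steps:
c(M) = 27 (c(M) = 27 - 3*(M - M)/M = 27 - 0/M = 27 - 3*0 = 27 + 0 = 27)
o(z) = 27 + z**2 (o(z) = 27 + z*z = 27 + z**2)
(-27 + o(-12))**2 = (-27 + (27 + (-12)**2))**2 = (-27 + (27 + 144))**2 = (-27 + 171)**2 = 144**2 = 20736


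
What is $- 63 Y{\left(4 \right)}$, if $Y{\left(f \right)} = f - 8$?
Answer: $252$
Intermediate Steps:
$Y{\left(f \right)} = -8 + f$
$- 63 Y{\left(4 \right)} = - 63 \left(-8 + 4\right) = \left(-63\right) \left(-4\right) = 252$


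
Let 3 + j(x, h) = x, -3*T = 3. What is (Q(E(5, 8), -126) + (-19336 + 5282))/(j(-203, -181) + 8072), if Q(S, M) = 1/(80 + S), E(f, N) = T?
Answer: -58435/32706 ≈ -1.7867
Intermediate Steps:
T = -1 (T = -⅓*3 = -1)
E(f, N) = -1
j(x, h) = -3 + x
(Q(E(5, 8), -126) + (-19336 + 5282))/(j(-203, -181) + 8072) = (1/(80 - 1) + (-19336 + 5282))/((-3 - 203) + 8072) = (1/79 - 14054)/(-206 + 8072) = (1/79 - 14054)/7866 = -1110265/79*1/7866 = -58435/32706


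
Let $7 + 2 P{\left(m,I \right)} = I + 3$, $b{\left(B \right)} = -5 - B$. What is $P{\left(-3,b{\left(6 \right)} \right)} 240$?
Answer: $-1800$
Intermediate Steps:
$P{\left(m,I \right)} = -2 + \frac{I}{2}$ ($P{\left(m,I \right)} = - \frac{7}{2} + \frac{I + 3}{2} = - \frac{7}{2} + \frac{3 + I}{2} = - \frac{7}{2} + \left(\frac{3}{2} + \frac{I}{2}\right) = -2 + \frac{I}{2}$)
$P{\left(-3,b{\left(6 \right)} \right)} 240 = \left(-2 + \frac{-5 - 6}{2}\right) 240 = \left(-2 + \frac{1}{2} \left(-11\right)\right) 240 = \left(-2 - \frac{11}{2}\right) 240 = \left(- \frac{15}{2}\right) 240 = -1800$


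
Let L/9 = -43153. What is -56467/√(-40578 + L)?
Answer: 56467*I*√428955/428955 ≈ 86.216*I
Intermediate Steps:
L = -388377 (L = 9*(-43153) = -388377)
-56467/√(-40578 + L) = -56467/√(-40578 - 388377) = -56467*(-I*√428955/428955) = -(-56467)*I*√428955/428955 = 56467*I*√428955/428955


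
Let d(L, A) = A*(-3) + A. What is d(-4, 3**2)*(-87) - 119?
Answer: 1447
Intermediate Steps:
d(L, A) = -2*A (d(L, A) = -3*A + A = -2*A)
d(-4, 3**2)*(-87) - 119 = -2*3**2*(-87) - 119 = -2*9*(-87) - 119 = -18*(-87) - 119 = 1566 - 119 = 1447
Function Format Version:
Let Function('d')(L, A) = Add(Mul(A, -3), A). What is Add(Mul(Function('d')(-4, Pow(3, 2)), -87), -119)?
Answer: 1447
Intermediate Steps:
Function('d')(L, A) = Mul(-2, A) (Function('d')(L, A) = Add(Mul(-3, A), A) = Mul(-2, A))
Add(Mul(Function('d')(-4, Pow(3, 2)), -87), -119) = Add(Mul(Mul(-2, Pow(3, 2)), -87), -119) = Add(Mul(Mul(-2, 9), -87), -119) = Add(Mul(-18, -87), -119) = Add(1566, -119) = 1447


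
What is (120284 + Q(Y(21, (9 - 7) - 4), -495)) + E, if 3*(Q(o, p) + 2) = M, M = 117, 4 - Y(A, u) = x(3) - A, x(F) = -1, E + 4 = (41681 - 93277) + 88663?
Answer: 157384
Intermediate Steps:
E = 37063 (E = -4 + ((41681 - 93277) + 88663) = -4 + (-51596 + 88663) = -4 + 37067 = 37063)
Y(A, u) = 5 + A (Y(A, u) = 4 - (-1 - A) = 4 + (1 + A) = 5 + A)
Q(o, p) = 37 (Q(o, p) = -2 + (1/3)*117 = -2 + 39 = 37)
(120284 + Q(Y(21, (9 - 7) - 4), -495)) + E = (120284 + 37) + 37063 = 120321 + 37063 = 157384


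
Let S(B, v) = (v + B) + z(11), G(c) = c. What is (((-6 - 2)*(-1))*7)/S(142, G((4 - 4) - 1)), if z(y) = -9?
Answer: 14/33 ≈ 0.42424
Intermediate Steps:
S(B, v) = -9 + B + v (S(B, v) = (v + B) - 9 = (B + v) - 9 = -9 + B + v)
(((-6 - 2)*(-1))*7)/S(142, G((4 - 4) - 1)) = (((-6 - 2)*(-1))*7)/(-9 + 142 + ((4 - 4) - 1)) = (-8*(-1)*7)/(-9 + 142 + (0 - 1)) = (8*7)/(-9 + 142 - 1) = 56/132 = 56*(1/132) = 14/33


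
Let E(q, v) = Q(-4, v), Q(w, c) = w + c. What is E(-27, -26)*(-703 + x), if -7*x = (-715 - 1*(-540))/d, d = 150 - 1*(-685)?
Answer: 3521880/167 ≈ 21089.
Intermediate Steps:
Q(w, c) = c + w
E(q, v) = -4 + v (E(q, v) = v - 4 = -4 + v)
d = 835 (d = 150 + 685 = 835)
x = 5/167 (x = -(-715 - 1*(-540))/(7*835) = -(-715 + 540)/(7*835) = -(-25)/835 = -1/7*(-35/167) = 5/167 ≈ 0.029940)
E(-27, -26)*(-703 + x) = (-4 - 26)*(-703 + 5/167) = -30*(-117396/167) = 3521880/167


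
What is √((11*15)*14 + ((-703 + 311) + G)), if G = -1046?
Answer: 2*√218 ≈ 29.530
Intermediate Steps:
√((11*15)*14 + ((-703 + 311) + G)) = √((11*15)*14 + ((-703 + 311) - 1046)) = √(165*14 + (-392 - 1046)) = √(2310 - 1438) = √872 = 2*√218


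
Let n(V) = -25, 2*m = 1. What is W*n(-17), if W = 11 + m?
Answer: -575/2 ≈ -287.50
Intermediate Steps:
m = 1/2 (m = (1/2)*1 = 1/2 ≈ 0.50000)
W = 23/2 (W = 11 + 1/2 = 23/2 ≈ 11.500)
W*n(-17) = (23/2)*(-25) = -575/2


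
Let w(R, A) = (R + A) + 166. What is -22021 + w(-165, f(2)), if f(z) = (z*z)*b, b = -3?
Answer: -22032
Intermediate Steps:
f(z) = -3*z**2 (f(z) = (z*z)*(-3) = z**2*(-3) = -3*z**2)
w(R, A) = 166 + A + R (w(R, A) = (A + R) + 166 = 166 + A + R)
-22021 + w(-165, f(2)) = -22021 + (166 - 3*2**2 - 165) = -22021 + (166 - 3*4 - 165) = -22021 + (166 - 12 - 165) = -22021 - 11 = -22032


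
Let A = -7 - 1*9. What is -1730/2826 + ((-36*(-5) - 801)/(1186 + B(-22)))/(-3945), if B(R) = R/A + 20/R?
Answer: -488629169/798361485 ≈ -0.61204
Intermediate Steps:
A = -16 (A = -7 - 9 = -16)
B(R) = 20/R - R/16 (B(R) = R/(-16) + 20/R = R*(-1/16) + 20/R = -R/16 + 20/R = 20/R - R/16)
-1730/2826 + ((-36*(-5) - 801)/(1186 + B(-22)))/(-3945) = -1730/2826 + ((-36*(-5) - 801)/(1186 + (20/(-22) - 1/16*(-22))))/(-3945) = -1730*1/2826 + ((180 - 801)/(1186 + (20*(-1/22) + 11/8)))*(-1/3945) = -865/1413 - 621/(1186 + (-10/11 + 11/8))*(-1/3945) = -865/1413 - 621/(1186 + 41/88)*(-1/3945) = -865/1413 - 621/104409/88*(-1/3945) = -865/1413 - 621*88/104409*(-1/3945) = -865/1413 - 2024/3867*(-1/3945) = -865/1413 + 2024/15255315 = -488629169/798361485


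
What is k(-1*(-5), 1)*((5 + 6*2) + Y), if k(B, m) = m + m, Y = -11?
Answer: 12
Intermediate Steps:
k(B, m) = 2*m
k(-1*(-5), 1)*((5 + 6*2) + Y) = (2*1)*((5 + 6*2) - 11) = 2*((5 + 12) - 11) = 2*(17 - 11) = 2*6 = 12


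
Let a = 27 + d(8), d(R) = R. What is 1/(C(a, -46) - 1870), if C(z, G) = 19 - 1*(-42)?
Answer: -1/1809 ≈ -0.00055279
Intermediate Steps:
a = 35 (a = 27 + 8 = 35)
C(z, G) = 61 (C(z, G) = 19 + 42 = 61)
1/(C(a, -46) - 1870) = 1/(61 - 1870) = 1/(-1809) = -1/1809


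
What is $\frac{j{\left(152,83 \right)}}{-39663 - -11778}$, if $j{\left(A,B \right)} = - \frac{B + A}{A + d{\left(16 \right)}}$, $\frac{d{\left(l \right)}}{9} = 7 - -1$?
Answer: $\frac{47}{1249248} \approx 3.7623 \cdot 10^{-5}$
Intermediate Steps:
$d{\left(l \right)} = 72$ ($d{\left(l \right)} = 9 \left(7 - -1\right) = 9 \left(7 + 1\right) = 9 \cdot 8 = 72$)
$j{\left(A,B \right)} = - \frac{A + B}{72 + A}$ ($j{\left(A,B \right)} = - \frac{B + A}{A + 72} = - \frac{A + B}{72 + A}$)
$\frac{j{\left(152,83 \right)}}{-39663 - -11778} = \frac{\frac{1}{72 + 152} \left(\left(-1\right) 152 - 83\right)}{-39663 - -11778} = \frac{\frac{1}{224} \left(-152 - 83\right)}{-39663 + 11778} = \frac{\frac{1}{224} \left(-235\right)}{-27885} = \left(- \frac{235}{224}\right) \left(- \frac{1}{27885}\right) = \frac{47}{1249248}$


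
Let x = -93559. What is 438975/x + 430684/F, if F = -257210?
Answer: -76601562053/12032155195 ≈ -6.3664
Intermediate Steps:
438975/x + 430684/F = 438975/(-93559) + 430684/(-257210) = 438975*(-1/93559) + 430684*(-1/257210) = -438975/93559 - 215342/128605 = -76601562053/12032155195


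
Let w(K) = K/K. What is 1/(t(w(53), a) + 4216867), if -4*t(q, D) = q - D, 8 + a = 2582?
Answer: 4/16870041 ≈ 2.3711e-7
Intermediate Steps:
a = 2574 (a = -8 + 2582 = 2574)
w(K) = 1
t(q, D) = -q/4 + D/4 (t(q, D) = -(q - D)/4 = -q/4 + D/4)
1/(t(w(53), a) + 4216867) = 1/((-¼*1 + (¼)*2574) + 4216867) = 1/((-¼ + 1287/2) + 4216867) = 1/(2573/4 + 4216867) = 1/(16870041/4) = 4/16870041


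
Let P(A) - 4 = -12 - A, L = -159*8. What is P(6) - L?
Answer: 1258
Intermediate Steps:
L = -1272
P(A) = -8 - A (P(A) = 4 + (-12 - A) = -8 - A)
P(6) - L = (-8 - 1*6) - 1*(-1272) = (-8 - 6) + 1272 = -14 + 1272 = 1258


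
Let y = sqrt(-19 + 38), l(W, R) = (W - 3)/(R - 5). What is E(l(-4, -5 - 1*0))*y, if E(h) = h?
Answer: 7*sqrt(19)/10 ≈ 3.0512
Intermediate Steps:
l(W, R) = (-3 + W)/(-5 + R)
y = sqrt(19) ≈ 4.3589
E(l(-4, -5 - 1*0))*y = ((-3 - 4)/(-5 + (-5 - 1*0)))*sqrt(19) = (-7/(-5 + (-5 + 0)))*sqrt(19) = (-7/(-5 - 5))*sqrt(19) = (-7/(-10))*sqrt(19) = (-1/10*(-7))*sqrt(19) = 7*sqrt(19)/10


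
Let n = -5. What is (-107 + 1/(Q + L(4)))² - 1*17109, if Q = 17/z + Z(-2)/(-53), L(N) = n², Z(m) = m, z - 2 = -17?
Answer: -2047352929055/361152016 ≈ -5669.0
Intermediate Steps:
z = -15 (z = 2 - 17 = -15)
L(N) = 25 (L(N) = (-5)² = 25)
Q = -871/795 (Q = 17/(-15) - 2/(-53) = 17*(-1/15) - 2*(-1/53) = -17/15 + 2/53 = -871/795 ≈ -1.0956)
(-107 + 1/(Q + L(4)))² - 1*17109 = (-107 + 1/(-871/795 + 25))² - 1*17109 = (-107 + 1/(19004/795))² - 17109 = (-107 + 795/19004)² - 17109 = (-2032633/19004)² - 17109 = 4131596912689/361152016 - 17109 = -2047352929055/361152016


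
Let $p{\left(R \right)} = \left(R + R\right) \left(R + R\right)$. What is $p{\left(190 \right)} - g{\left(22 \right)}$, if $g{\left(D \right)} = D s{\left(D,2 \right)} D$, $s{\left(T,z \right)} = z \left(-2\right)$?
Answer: $146336$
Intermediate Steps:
$s{\left(T,z \right)} = - 2 z$
$p{\left(R \right)} = 4 R^{2}$ ($p{\left(R \right)} = 2 R 2 R = 4 R^{2}$)
$g{\left(D \right)} = - 4 D^{2}$ ($g{\left(D \right)} = D \left(\left(-2\right) 2\right) D = D \left(-4\right) D = - 4 D D = - 4 D^{2}$)
$p{\left(190 \right)} - g{\left(22 \right)} = 4 \cdot 190^{2} - - 4 \cdot 22^{2} = 4 \cdot 36100 - \left(-4\right) 484 = 144400 - -1936 = 144400 + 1936 = 146336$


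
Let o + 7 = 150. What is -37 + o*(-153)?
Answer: -21916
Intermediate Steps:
o = 143 (o = -7 + 150 = 143)
-37 + o*(-153) = -37 + 143*(-153) = -37 - 21879 = -21916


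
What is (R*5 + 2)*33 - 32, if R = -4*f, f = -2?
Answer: 1354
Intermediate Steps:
R = 8 (R = -4*(-2) = 8)
(R*5 + 2)*33 - 32 = (8*5 + 2)*33 - 32 = (40 + 2)*33 - 32 = 42*33 - 32 = 1386 - 32 = 1354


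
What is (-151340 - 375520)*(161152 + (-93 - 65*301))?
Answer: -74547528840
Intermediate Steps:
(-151340 - 375520)*(161152 + (-93 - 65*301)) = -526860*(161152 + (-93 - 19565)) = -526860*(161152 - 19658) = -526860*141494 = -74547528840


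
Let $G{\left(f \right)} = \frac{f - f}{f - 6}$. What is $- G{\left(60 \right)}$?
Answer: $0$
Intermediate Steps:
$G{\left(f \right)} = 0$ ($G{\left(f \right)} = \frac{0}{-6 + f} = 0$)
$- G{\left(60 \right)} = \left(-1\right) 0 = 0$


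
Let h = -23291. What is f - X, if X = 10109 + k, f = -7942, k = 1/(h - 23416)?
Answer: -843108056/46707 ≈ -18051.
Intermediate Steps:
k = -1/46707 (k = 1/(-23291 - 23416) = 1/(-46707) = -1/46707 ≈ -2.1410e-5)
X = 472161062/46707 (X = 10109 - 1/46707 = 472161062/46707 ≈ 10109.)
f - X = -7942 - 1*472161062/46707 = -7942 - 472161062/46707 = -843108056/46707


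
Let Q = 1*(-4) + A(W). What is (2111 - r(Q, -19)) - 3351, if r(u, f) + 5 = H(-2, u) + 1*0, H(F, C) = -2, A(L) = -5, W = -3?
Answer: -1233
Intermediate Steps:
Q = -9 (Q = 1*(-4) - 5 = -4 - 5 = -9)
r(u, f) = -7 (r(u, f) = -5 + (-2 + 1*0) = -5 + (-2 + 0) = -5 - 2 = -7)
(2111 - r(Q, -19)) - 3351 = (2111 - 1*(-7)) - 3351 = (2111 + 7) - 3351 = 2118 - 3351 = -1233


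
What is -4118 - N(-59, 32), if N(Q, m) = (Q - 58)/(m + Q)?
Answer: -12367/3 ≈ -4122.3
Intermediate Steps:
N(Q, m) = (-58 + Q)/(Q + m)
-4118 - N(-59, 32) = -4118 - (-58 - 59)/(-59 + 32) = -4118 - (-117)/(-27) = -4118 - (-1)*(-117)/27 = -4118 - 1*13/3 = -4118 - 13/3 = -12367/3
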